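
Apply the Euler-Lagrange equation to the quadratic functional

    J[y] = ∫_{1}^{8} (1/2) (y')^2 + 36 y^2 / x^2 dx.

The Lagrangian is L = (1/2) (y')^2 + 36 y^2 / x^2.
Compute ∂L/∂y = 72y/x^2, ∂L/∂y' = y'.
The Euler-Lagrange equation d/dx(∂L/∂y') − ∂L/∂y = 0 reduces to
    y'' − 72/x^2 · y = 0  (x > 0).
Its general solution is
    y(x) = A x^9 + B x^(-8),
with A, B fixed by the endpoint conditions.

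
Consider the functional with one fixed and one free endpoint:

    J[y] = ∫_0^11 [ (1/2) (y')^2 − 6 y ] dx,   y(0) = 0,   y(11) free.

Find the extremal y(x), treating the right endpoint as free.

The Lagrangian L = (1/2) (y')^2 − 6 y gives
    ∂L/∂y = −6,   ∂L/∂y' = y'.
Euler-Lagrange: d/dx(y') − (−6) = 0, i.e. y'' + 6 = 0, so
    y(x) = −(6/2) x^2 + C1 x + C2.
Fixed left endpoint y(0) = 0 ⇒ C2 = 0.
The right endpoint x = 11 is free, so the natural (transversality) condition is ∂L/∂y' |_{x=11} = 0, i.e. y'(11) = 0.
Compute y'(x) = −6 x + C1, so y'(11) = −66 + C1 = 0 ⇒ C1 = 66.
Therefore the extremal is
    y(x) = −3 x^2 + 66 x.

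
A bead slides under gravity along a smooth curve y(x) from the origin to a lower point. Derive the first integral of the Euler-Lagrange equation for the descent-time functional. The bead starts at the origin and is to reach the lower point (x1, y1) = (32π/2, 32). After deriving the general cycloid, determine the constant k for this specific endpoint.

The Lagrangian L = sqrt((1 + y'^2) / y) has no explicit x dependence, so the Beltrami identity applies:
    L − y' ∂L/∂y' = C.
Compute ∂L/∂y' = y' / sqrt(y (1 + y'^2)).
Substitute:
    sqrt((1 + y'^2)/y) − y'·y' / sqrt(y (1 + y'^2))
    = (1 + y'^2) / sqrt(y (1 + y'^2)) − y'^2 / sqrt(y (1 + y'^2))
    = 1 / sqrt(y (1 + y'^2)) = C.
Squaring and rearranging gives the first integral
    y (1 + y'^2) = 1/C^2 =: k   (constant).
Solving this first-order ODE by the substitution
    y = (k/2)(1 − cos θ)
yields the cycloid parameterisation
    x(θ) = (k/2)(θ − sin θ),   y(θ) = (k/2)(1 − cos θ).
The constant k is fixed by the endpoint condition.
Now fit the given lower endpoint (x1, y1) = (32π/2, 32). At the bottom of the first arch (θ = π), the parametric equations give
    y(π) = (k/2)(1 − cos π) = k,
    x(π) = (k/2)(π − sin π) = kπ/2.
Matching y(π) = 32 gives k = 32, consistent with x(π) = 32π/2. Therefore the specific cycloid is
    x(θ) = (32/2)(θ − sin θ),   y(θ) = (32/2)(1 − cos θ).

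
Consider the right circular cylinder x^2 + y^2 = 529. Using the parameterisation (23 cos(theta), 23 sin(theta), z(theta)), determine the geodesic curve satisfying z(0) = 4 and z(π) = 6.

Parameterise the cylinder of radius R = 23 as
    r(θ) = (23 cos θ, 23 sin θ, z(θ)).
The arc-length element is
    ds = sqrt(529 + (dz/dθ)^2) dθ,
so the Lagrangian is L = sqrt(529 + z'^2).
L depends on z' only, not on z or θ, so ∂L/∂z = 0 and
    ∂L/∂z' = z' / sqrt(529 + z'^2).
The Euler-Lagrange equation gives
    d/dθ( z' / sqrt(529 + z'^2) ) = 0,
so z' is constant. Integrating once:
    z(θ) = a θ + b,
a helix on the cylinder (a straight line when the cylinder is unrolled). The constants a, b are determined by the endpoint conditions.
With endpoint conditions z(0) = 4 and z(π) = 6: from z(0) = b we get b = 4, and a·π + 4 = 6 gives a = 2/π, so
    z(θ) = (2/π) θ + 4.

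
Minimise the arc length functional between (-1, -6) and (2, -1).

Arc-length functional: J[y] = ∫ sqrt(1 + (y')^2) dx.
Lagrangian L = sqrt(1 + (y')^2) has no explicit y dependence, so ∂L/∂y = 0 and the Euler-Lagrange equation gives
    d/dx( y' / sqrt(1 + (y')^2) ) = 0  ⇒  y' / sqrt(1 + (y')^2) = const.
Hence y' is constant, so y(x) is affine.
Fitting the endpoints (-1, -6) and (2, -1):
    slope m = ((-1) − (-6)) / (2 − (-1)) = 5/3,
    intercept c = (-6) − m·(-1) = -13/3.
Extremal: y(x) = (5/3) x - 13/3.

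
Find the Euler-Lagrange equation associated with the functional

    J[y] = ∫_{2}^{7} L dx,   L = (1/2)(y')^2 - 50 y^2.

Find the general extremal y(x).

The Lagrangian is L = (1/2)(y')^2 - 50 y^2.
∂L/∂y = -100y.
∂L/∂y' = y'.
The Euler-Lagrange equation d/dx(∂L/∂y') − ∂L/∂y = 0 becomes:
    y'' + 100 y = 0
General solution: y(x) = A sin(10x) + B cos(10x), where A and B are arbitrary constants fixed by the endpoint conditions.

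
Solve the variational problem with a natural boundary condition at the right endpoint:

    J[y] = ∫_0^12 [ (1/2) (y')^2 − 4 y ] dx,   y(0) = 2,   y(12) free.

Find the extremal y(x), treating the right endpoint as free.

The Lagrangian L = (1/2) (y')^2 − 4 y gives
    ∂L/∂y = −4,   ∂L/∂y' = y'.
Euler-Lagrange: d/dx(y') − (−4) = 0, i.e. y'' + 4 = 0, so
    y(x) = −(4/2) x^2 + C1 x + C2.
Fixed left endpoint y(0) = 2 ⇒ C2 = 2.
The right endpoint x = 12 is free, so the natural (transversality) condition is ∂L/∂y' |_{x=12} = 0, i.e. y'(12) = 0.
Compute y'(x) = −4 x + C1, so y'(12) = −48 + C1 = 0 ⇒ C1 = 48.
Therefore the extremal is
    y(x) = −2 x^2 + 48 x + 2.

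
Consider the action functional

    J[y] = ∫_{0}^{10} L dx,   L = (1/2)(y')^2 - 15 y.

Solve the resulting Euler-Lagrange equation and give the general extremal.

The Lagrangian is L = (1/2)(y')^2 - 15 y.
∂L/∂y = -15.
∂L/∂y' = y'.
The Euler-Lagrange equation d/dx(∂L/∂y') − ∂L/∂y = 0 becomes:
    y'' + 15 = 0
General solution: y(x) = -(15/2) x^2 + A x + B, where A and B are arbitrary constants fixed by the endpoint conditions.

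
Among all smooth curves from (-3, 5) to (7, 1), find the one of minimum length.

Arc-length functional: J[y] = ∫ sqrt(1 + (y')^2) dx.
Lagrangian L = sqrt(1 + (y')^2) has no explicit y dependence, so ∂L/∂y = 0 and the Euler-Lagrange equation gives
    d/dx( y' / sqrt(1 + (y')^2) ) = 0  ⇒  y' / sqrt(1 + (y')^2) = const.
Hence y' is constant, so y(x) is affine.
Fitting the endpoints (-3, 5) and (7, 1):
    slope m = (1 − 5) / (7 − (-3)) = -2/5,
    intercept c = 5 − m·(-3) = 19/5.
Extremal: y(x) = (-2/5) x + 19/5.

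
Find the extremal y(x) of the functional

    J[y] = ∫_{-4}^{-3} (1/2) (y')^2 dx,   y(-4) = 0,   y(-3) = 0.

The Lagrangian is L = (1/2) (y')^2.
Compute ∂L/∂y = 0, ∂L/∂y' = y'.
The Euler-Lagrange equation d/dx(∂L/∂y') − ∂L/∂y = 0 reduces to
    y'' = 0.
Its general solution is
    y(x) = A x + B,
with A, B fixed by the endpoint conditions.
Applying the endpoint conditions y(-4) = 0 and y(-3) = 0: solve A·-4 + B = 0 and A·-3 + B = 0. Subtracting gives A(-3 − -4) = 0 − 0, so A = 0, and B = 0 − A·-4 = 0. Therefore
    y(x) = 0.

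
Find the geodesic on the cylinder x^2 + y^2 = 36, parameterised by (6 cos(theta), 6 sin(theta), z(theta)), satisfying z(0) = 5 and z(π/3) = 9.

Parameterise the cylinder of radius R = 6 as
    r(θ) = (6 cos θ, 6 sin θ, z(θ)).
The arc-length element is
    ds = sqrt(36 + (dz/dθ)^2) dθ,
so the Lagrangian is L = sqrt(36 + z'^2).
L depends on z' only, not on z or θ, so ∂L/∂z = 0 and
    ∂L/∂z' = z' / sqrt(36 + z'^2).
The Euler-Lagrange equation gives
    d/dθ( z' / sqrt(36 + z'^2) ) = 0,
so z' is constant. Integrating once:
    z(θ) = a θ + b,
a helix on the cylinder (a straight line when the cylinder is unrolled). The constants a, b are determined by the endpoint conditions.
With endpoint conditions z(0) = 5 and z(π/3) = 9: from z(0) = b we get b = 5, and a·π/3 + 5 = 9 gives a = 12/π, so
    z(θ) = (12/π) θ + 5.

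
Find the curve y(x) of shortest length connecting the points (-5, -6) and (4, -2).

Arc-length functional: J[y] = ∫ sqrt(1 + (y')^2) dx.
Lagrangian L = sqrt(1 + (y')^2) has no explicit y dependence, so ∂L/∂y = 0 and the Euler-Lagrange equation gives
    d/dx( y' / sqrt(1 + (y')^2) ) = 0  ⇒  y' / sqrt(1 + (y')^2) = const.
Hence y' is constant, so y(x) is affine.
Fitting the endpoints (-5, -6) and (4, -2):
    slope m = ((-2) − (-6)) / (4 − (-5)) = 4/9,
    intercept c = (-6) − m·(-5) = -34/9.
Extremal: y(x) = (4/9) x - 34/9.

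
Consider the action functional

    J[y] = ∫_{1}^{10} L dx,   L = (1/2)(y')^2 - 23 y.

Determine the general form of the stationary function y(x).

The Lagrangian is L = (1/2)(y')^2 - 23 y.
∂L/∂y = -23.
∂L/∂y' = y'.
The Euler-Lagrange equation d/dx(∂L/∂y') − ∂L/∂y = 0 becomes:
    y'' + 23 = 0
General solution: y(x) = -(23/2) x^2 + A x + B, where A and B are arbitrary constants fixed by the endpoint conditions.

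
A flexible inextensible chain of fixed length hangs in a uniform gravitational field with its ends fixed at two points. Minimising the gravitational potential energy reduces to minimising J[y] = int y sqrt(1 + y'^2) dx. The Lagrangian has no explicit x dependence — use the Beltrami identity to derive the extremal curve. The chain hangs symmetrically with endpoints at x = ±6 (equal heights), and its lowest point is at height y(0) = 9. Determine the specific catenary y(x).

The Lagrangian L(y, y') = y sqrt(1 + y'^2) has no explicit x dependence, so the Beltrami identity applies:
    L − y' ∂L/∂y' = C.
Compute ∂L/∂y' = y · y' / sqrt(1 + y'^2). Then
    L − y' ∂L/∂y'
    = y sqrt(1 + y'^2) − y · y'^2 / sqrt(1 + y'^2)
    = y (1 + y'^2 − y'^2) / sqrt(1 + y'^2)
    = y / sqrt(1 + y'^2) = C.
Squaring gives y^2 = C^2 (1 + y'^2), i.e.
    y'^2 = y^2 / C^2 − 1.
Separating variables,
    dy / sqrt(y^2 − C^2) = dx / C,
and integrating gives arccosh(y / C) = (x − a)/C, so
    y(x) = C cosh((x − a)/C),
the catenary. The constants C and a are fixed by the two endpoint conditions (and, for the hanging-chain problem, the length constraint selects C).
Now fit the given data. The endpoints x = ±6 are symmetric at equal height, so the catenary is even about its minimum: a = 0 and y(x) = C cosh(x/C). The lowest point is y(0) = C cosh(0) = C, and we are told y(0) = 9, so C = 9. Therefore
    y(x) = 9 cosh(x/9),
and at the endpoints
    y(±6) = 9 cosh(6/9).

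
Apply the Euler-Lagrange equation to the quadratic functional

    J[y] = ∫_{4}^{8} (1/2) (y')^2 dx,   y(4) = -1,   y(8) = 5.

The Lagrangian is L = (1/2) (y')^2.
Compute ∂L/∂y = 0, ∂L/∂y' = y'.
The Euler-Lagrange equation d/dx(∂L/∂y') − ∂L/∂y = 0 reduces to
    y'' = 0.
Its general solution is
    y(x) = A x + B,
with A, B fixed by the endpoint conditions.
Applying the endpoint conditions y(4) = -1 and y(8) = 5: solve A·4 + B = -1 and A·8 + B = 5. Subtracting gives A(8 − 4) = 5 − -1, so A = 3/2, and B = -1 − A·4 = -7. Therefore
    y(x) = (3/2) x - 7.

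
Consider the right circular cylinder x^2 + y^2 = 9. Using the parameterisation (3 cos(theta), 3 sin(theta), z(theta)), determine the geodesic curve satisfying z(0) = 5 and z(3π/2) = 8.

Parameterise the cylinder of radius R = 3 as
    r(θ) = (3 cos θ, 3 sin θ, z(θ)).
The arc-length element is
    ds = sqrt(9 + (dz/dθ)^2) dθ,
so the Lagrangian is L = sqrt(9 + z'^2).
L depends on z' only, not on z or θ, so ∂L/∂z = 0 and
    ∂L/∂z' = z' / sqrt(9 + z'^2).
The Euler-Lagrange equation gives
    d/dθ( z' / sqrt(9 + z'^2) ) = 0,
so z' is constant. Integrating once:
    z(θ) = a θ + b,
a helix on the cylinder (a straight line when the cylinder is unrolled). The constants a, b are determined by the endpoint conditions.
With endpoint conditions z(0) = 5 and z(3π/2) = 8: from z(0) = b we get b = 5, and a·3π/2 + 5 = 8 gives a = 2/π, so
    z(θ) = (2/π) θ + 5.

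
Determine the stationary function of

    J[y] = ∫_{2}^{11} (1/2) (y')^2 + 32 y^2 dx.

The Lagrangian is L = (1/2) (y')^2 + 32 y^2.
Compute ∂L/∂y = 64y, ∂L/∂y' = y'.
The Euler-Lagrange equation d/dx(∂L/∂y') − ∂L/∂y = 0 reduces to
    y'' − 64 y = 0.
Its general solution is
    y(x) = A e^(8x) + B e^(−8x),
with A, B fixed by the endpoint conditions.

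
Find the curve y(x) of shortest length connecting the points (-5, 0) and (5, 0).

Arc-length functional: J[y] = ∫ sqrt(1 + (y')^2) dx.
Lagrangian L = sqrt(1 + (y')^2) has no explicit y dependence, so ∂L/∂y = 0 and the Euler-Lagrange equation gives
    d/dx( y' / sqrt(1 + (y')^2) ) = 0  ⇒  y' / sqrt(1 + (y')^2) = const.
Hence y' is constant, so y(x) is affine.
Fitting the endpoints (-5, 0) and (5, 0):
    slope m = (0 − 0) / (5 − (-5)) = 0,
    intercept c = 0 − m·(-5) = 0.
Extremal: y(x) = 0.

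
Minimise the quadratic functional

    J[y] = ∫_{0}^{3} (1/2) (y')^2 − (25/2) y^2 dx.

The Lagrangian is L = (1/2) (y')^2 − (25/2) y^2.
Compute ∂L/∂y = -25y, ∂L/∂y' = y'.
The Euler-Lagrange equation d/dx(∂L/∂y') − ∂L/∂y = 0 reduces to
    y'' + 25 y = 0.
Its general solution is
    y(x) = A sin(5x) + B cos(5x),
with A, B fixed by the endpoint conditions.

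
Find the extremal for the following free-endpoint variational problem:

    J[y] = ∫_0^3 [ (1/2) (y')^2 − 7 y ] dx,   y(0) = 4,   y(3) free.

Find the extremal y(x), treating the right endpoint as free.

The Lagrangian L = (1/2) (y')^2 − 7 y gives
    ∂L/∂y = −7,   ∂L/∂y' = y'.
Euler-Lagrange: d/dx(y') − (−7) = 0, i.e. y'' + 7 = 0, so
    y(x) = −(7/2) x^2 + C1 x + C2.
Fixed left endpoint y(0) = 4 ⇒ C2 = 4.
The right endpoint x = 3 is free, so the natural (transversality) condition is ∂L/∂y' |_{x=3} = 0, i.e. y'(3) = 0.
Compute y'(x) = −7 x + C1, so y'(3) = −21 + C1 = 0 ⇒ C1 = 21.
Therefore the extremal is
    y(x) = −(7/2) x^2 + 21 x + 4.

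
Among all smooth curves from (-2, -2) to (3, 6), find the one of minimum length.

Arc-length functional: J[y] = ∫ sqrt(1 + (y')^2) dx.
Lagrangian L = sqrt(1 + (y')^2) has no explicit y dependence, so ∂L/∂y = 0 and the Euler-Lagrange equation gives
    d/dx( y' / sqrt(1 + (y')^2) ) = 0  ⇒  y' / sqrt(1 + (y')^2) = const.
Hence y' is constant, so y(x) is affine.
Fitting the endpoints (-2, -2) and (3, 6):
    slope m = (6 − (-2)) / (3 − (-2)) = 8/5,
    intercept c = (-2) − m·(-2) = 6/5.
Extremal: y(x) = (8/5) x + 6/5.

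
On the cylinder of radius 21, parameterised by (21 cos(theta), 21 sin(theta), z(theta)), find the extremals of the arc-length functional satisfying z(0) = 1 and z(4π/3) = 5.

Parameterise the cylinder of radius R = 21 as
    r(θ) = (21 cos θ, 21 sin θ, z(θ)).
The arc-length element is
    ds = sqrt(441 + (dz/dθ)^2) dθ,
so the Lagrangian is L = sqrt(441 + z'^2).
L depends on z' only, not on z or θ, so ∂L/∂z = 0 and
    ∂L/∂z' = z' / sqrt(441 + z'^2).
The Euler-Lagrange equation gives
    d/dθ( z' / sqrt(441 + z'^2) ) = 0,
so z' is constant. Integrating once:
    z(θ) = a θ + b,
a helix on the cylinder (a straight line when the cylinder is unrolled). The constants a, b are determined by the endpoint conditions.
With endpoint conditions z(0) = 1 and z(4π/3) = 5: from z(0) = b we get b = 1, and a·4π/3 + 1 = 5 gives a = 3/π, so
    z(θ) = (3/π) θ + 1.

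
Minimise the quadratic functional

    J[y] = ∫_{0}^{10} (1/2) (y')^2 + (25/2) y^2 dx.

The Lagrangian is L = (1/2) (y')^2 + (25/2) y^2.
Compute ∂L/∂y = 25y, ∂L/∂y' = y'.
The Euler-Lagrange equation d/dx(∂L/∂y') − ∂L/∂y = 0 reduces to
    y'' − 25 y = 0.
Its general solution is
    y(x) = A e^(5x) + B e^(−5x),
with A, B fixed by the endpoint conditions.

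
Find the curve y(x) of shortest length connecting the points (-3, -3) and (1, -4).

Arc-length functional: J[y] = ∫ sqrt(1 + (y')^2) dx.
Lagrangian L = sqrt(1 + (y')^2) has no explicit y dependence, so ∂L/∂y = 0 and the Euler-Lagrange equation gives
    d/dx( y' / sqrt(1 + (y')^2) ) = 0  ⇒  y' / sqrt(1 + (y')^2) = const.
Hence y' is constant, so y(x) is affine.
Fitting the endpoints (-3, -3) and (1, -4):
    slope m = ((-4) − (-3)) / (1 − (-3)) = -1/4,
    intercept c = (-3) − m·(-3) = -15/4.
Extremal: y(x) = (-1/4) x - 15/4.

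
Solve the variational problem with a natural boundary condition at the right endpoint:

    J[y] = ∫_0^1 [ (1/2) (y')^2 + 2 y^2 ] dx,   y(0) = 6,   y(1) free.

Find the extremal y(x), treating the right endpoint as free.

The Lagrangian L = (1/2) (y')^2 + 2 y^2 gives
    ∂L/∂y = 4 y,   ∂L/∂y' = y'.
Euler-Lagrange: y'' − 4 y = 0.
With k = 2, the general solution is
    y(x) = A cosh(2 x) + B sinh(2 x).
Fixed left endpoint y(0) = 6 ⇒ A = 6.
The right endpoint x = 1 is free, so the natural (transversality) condition is ∂L/∂y' |_{x=1} = 0, i.e. y'(1) = 0.
Compute y'(x) = A k sinh(k x) + B k cosh(k x), so
    y'(1) = A k sinh(k·1) + B k cosh(k·1) = 0
    ⇒ B = −A tanh(k·1) = − 6 tanh(2·1).
Therefore the extremal is
    y(x) = 6 cosh(2 x) − 6 tanh(2·1) sinh(2 x).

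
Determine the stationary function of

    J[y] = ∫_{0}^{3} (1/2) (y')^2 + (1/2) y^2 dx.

The Lagrangian is L = (1/2) (y')^2 + (1/2) y^2.
Compute ∂L/∂y = y, ∂L/∂y' = y'.
The Euler-Lagrange equation d/dx(∂L/∂y') − ∂L/∂y = 0 reduces to
    y'' − y = 0.
Its general solution is
    y(x) = A e^x + B e^(−x),
with A, B fixed by the endpoint conditions.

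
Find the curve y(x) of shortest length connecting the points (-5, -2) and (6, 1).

Arc-length functional: J[y] = ∫ sqrt(1 + (y')^2) dx.
Lagrangian L = sqrt(1 + (y')^2) has no explicit y dependence, so ∂L/∂y = 0 and the Euler-Lagrange equation gives
    d/dx( y' / sqrt(1 + (y')^2) ) = 0  ⇒  y' / sqrt(1 + (y')^2) = const.
Hence y' is constant, so y(x) is affine.
Fitting the endpoints (-5, -2) and (6, 1):
    slope m = (1 − (-2)) / (6 − (-5)) = 3/11,
    intercept c = (-2) − m·(-5) = -7/11.
Extremal: y(x) = (3/11) x - 7/11.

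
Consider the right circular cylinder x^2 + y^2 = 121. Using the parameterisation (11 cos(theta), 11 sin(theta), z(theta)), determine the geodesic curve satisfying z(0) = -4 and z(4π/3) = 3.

Parameterise the cylinder of radius R = 11 as
    r(θ) = (11 cos θ, 11 sin θ, z(θ)).
The arc-length element is
    ds = sqrt(121 + (dz/dθ)^2) dθ,
so the Lagrangian is L = sqrt(121 + z'^2).
L depends on z' only, not on z or θ, so ∂L/∂z = 0 and
    ∂L/∂z' = z' / sqrt(121 + z'^2).
The Euler-Lagrange equation gives
    d/dθ( z' / sqrt(121 + z'^2) ) = 0,
so z' is constant. Integrating once:
    z(θ) = a θ + b,
a helix on the cylinder (a straight line when the cylinder is unrolled). The constants a, b are determined by the endpoint conditions.
With endpoint conditions z(0) = -4 and z(4π/3) = 3: from z(0) = b we get b = -4, and a·4π/3 + -4 = 3 gives a = 21/(4π), so
    z(θ) = (21/(4π)) θ − 4.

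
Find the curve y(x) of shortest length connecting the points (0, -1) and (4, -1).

Arc-length functional: J[y] = ∫ sqrt(1 + (y')^2) dx.
Lagrangian L = sqrt(1 + (y')^2) has no explicit y dependence, so ∂L/∂y = 0 and the Euler-Lagrange equation gives
    d/dx( y' / sqrt(1 + (y')^2) ) = 0  ⇒  y' / sqrt(1 + (y')^2) = const.
Hence y' is constant, so y(x) is affine.
Fitting the endpoints (0, -1) and (4, -1):
    slope m = ((-1) − (-1)) / (4 − 0) = 0,
    intercept c = (-1) − m·0 = -1.
Extremal: y(x) = -1.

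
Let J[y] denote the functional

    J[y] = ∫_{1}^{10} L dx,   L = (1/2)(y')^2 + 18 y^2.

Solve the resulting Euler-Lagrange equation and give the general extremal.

The Lagrangian is L = (1/2)(y')^2 + 18 y^2.
∂L/∂y = 36y.
∂L/∂y' = y'.
The Euler-Lagrange equation d/dx(∂L/∂y') − ∂L/∂y = 0 becomes:
    y'' - 36 y = 0
General solution: y(x) = A e^(6x) + B e^(-6x), where A and B are arbitrary constants fixed by the endpoint conditions.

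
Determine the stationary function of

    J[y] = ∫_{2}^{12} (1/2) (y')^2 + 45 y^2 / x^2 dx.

The Lagrangian is L = (1/2) (y')^2 + 45 y^2 / x^2.
Compute ∂L/∂y = 90y/x^2, ∂L/∂y' = y'.
The Euler-Lagrange equation d/dx(∂L/∂y') − ∂L/∂y = 0 reduces to
    y'' − 90/x^2 · y = 0  (x > 0).
Its general solution is
    y(x) = A x^10 + B x^(-9),
with A, B fixed by the endpoint conditions.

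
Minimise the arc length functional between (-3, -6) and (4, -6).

Arc-length functional: J[y] = ∫ sqrt(1 + (y')^2) dx.
Lagrangian L = sqrt(1 + (y')^2) has no explicit y dependence, so ∂L/∂y = 0 and the Euler-Lagrange equation gives
    d/dx( y' / sqrt(1 + (y')^2) ) = 0  ⇒  y' / sqrt(1 + (y')^2) = const.
Hence y' is constant, so y(x) is affine.
Fitting the endpoints (-3, -6) and (4, -6):
    slope m = ((-6) − (-6)) / (4 − (-3)) = 0,
    intercept c = (-6) − m·(-3) = -6.
Extremal: y(x) = -6.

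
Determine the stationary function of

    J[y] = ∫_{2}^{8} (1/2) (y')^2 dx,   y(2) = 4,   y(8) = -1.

The Lagrangian is L = (1/2) (y')^2.
Compute ∂L/∂y = 0, ∂L/∂y' = y'.
The Euler-Lagrange equation d/dx(∂L/∂y') − ∂L/∂y = 0 reduces to
    y'' = 0.
Its general solution is
    y(x) = A x + B,
with A, B fixed by the endpoint conditions.
Applying the endpoint conditions y(2) = 4 and y(8) = -1: solve A·2 + B = 4 and A·8 + B = -1. Subtracting gives A(8 − 2) = -1 − 4, so A = -5/6, and B = 4 − A·2 = 17/3. Therefore
    y(x) = (-5/6) x + 17/3.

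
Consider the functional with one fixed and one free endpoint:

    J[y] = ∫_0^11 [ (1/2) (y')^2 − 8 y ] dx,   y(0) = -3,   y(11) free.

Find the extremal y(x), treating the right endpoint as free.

The Lagrangian L = (1/2) (y')^2 − 8 y gives
    ∂L/∂y = −8,   ∂L/∂y' = y'.
Euler-Lagrange: d/dx(y') − (−8) = 0, i.e. y'' + 8 = 0, so
    y(x) = −(8/2) x^2 + C1 x + C2.
Fixed left endpoint y(0) = -3 ⇒ C2 = -3.
The right endpoint x = 11 is free, so the natural (transversality) condition is ∂L/∂y' |_{x=11} = 0, i.e. y'(11) = 0.
Compute y'(x) = −8 x + C1, so y'(11) = −88 + C1 = 0 ⇒ C1 = 88.
Therefore the extremal is
    y(x) = −4 x^2 + 88 x − 3.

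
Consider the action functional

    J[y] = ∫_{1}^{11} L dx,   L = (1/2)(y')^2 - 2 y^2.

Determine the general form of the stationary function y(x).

The Lagrangian is L = (1/2)(y')^2 - 2 y^2.
∂L/∂y = -4y.
∂L/∂y' = y'.
The Euler-Lagrange equation d/dx(∂L/∂y') − ∂L/∂y = 0 becomes:
    y'' + 4 y = 0
General solution: y(x) = A sin(2x) + B cos(2x), where A and B are arbitrary constants fixed by the endpoint conditions.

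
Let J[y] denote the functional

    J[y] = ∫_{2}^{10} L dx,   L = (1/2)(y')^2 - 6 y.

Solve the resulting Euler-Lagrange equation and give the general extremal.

The Lagrangian is L = (1/2)(y')^2 - 6 y.
∂L/∂y = -6.
∂L/∂y' = y'.
The Euler-Lagrange equation d/dx(∂L/∂y') − ∂L/∂y = 0 becomes:
    y'' + 6 = 0
General solution: y(x) = -3 x^2 + A x + B, where A and B are arbitrary constants fixed by the endpoint conditions.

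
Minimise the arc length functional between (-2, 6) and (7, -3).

Arc-length functional: J[y] = ∫ sqrt(1 + (y')^2) dx.
Lagrangian L = sqrt(1 + (y')^2) has no explicit y dependence, so ∂L/∂y = 0 and the Euler-Lagrange equation gives
    d/dx( y' / sqrt(1 + (y')^2) ) = 0  ⇒  y' / sqrt(1 + (y')^2) = const.
Hence y' is constant, so y(x) is affine.
Fitting the endpoints (-2, 6) and (7, -3):
    slope m = ((-3) − 6) / (7 − (-2)) = -1,
    intercept c = 6 − m·(-2) = 4.
Extremal: y(x) = -x + 4.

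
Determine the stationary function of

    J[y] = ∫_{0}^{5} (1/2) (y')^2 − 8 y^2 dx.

The Lagrangian is L = (1/2) (y')^2 − 8 y^2.
Compute ∂L/∂y = -16y, ∂L/∂y' = y'.
The Euler-Lagrange equation d/dx(∂L/∂y') − ∂L/∂y = 0 reduces to
    y'' + 16 y = 0.
Its general solution is
    y(x) = A sin(4x) + B cos(4x),
with A, B fixed by the endpoint conditions.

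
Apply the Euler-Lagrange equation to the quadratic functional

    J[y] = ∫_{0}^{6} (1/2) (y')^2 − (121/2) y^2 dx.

The Lagrangian is L = (1/2) (y')^2 − (121/2) y^2.
Compute ∂L/∂y = -121y, ∂L/∂y' = y'.
The Euler-Lagrange equation d/dx(∂L/∂y') − ∂L/∂y = 0 reduces to
    y'' + 121 y = 0.
Its general solution is
    y(x) = A sin(11x) + B cos(11x),
with A, B fixed by the endpoint conditions.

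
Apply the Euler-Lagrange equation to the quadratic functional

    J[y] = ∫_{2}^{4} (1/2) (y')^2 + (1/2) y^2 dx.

The Lagrangian is L = (1/2) (y')^2 + (1/2) y^2.
Compute ∂L/∂y = y, ∂L/∂y' = y'.
The Euler-Lagrange equation d/dx(∂L/∂y') − ∂L/∂y = 0 reduces to
    y'' − y = 0.
Its general solution is
    y(x) = A e^x + B e^(−x),
with A, B fixed by the endpoint conditions.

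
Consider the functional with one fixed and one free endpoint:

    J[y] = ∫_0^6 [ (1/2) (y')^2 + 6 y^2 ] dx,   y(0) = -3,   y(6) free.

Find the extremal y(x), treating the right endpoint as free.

The Lagrangian L = (1/2) (y')^2 + 6 y^2 gives
    ∂L/∂y = 12 y,   ∂L/∂y' = y'.
Euler-Lagrange: y'' − 12 y = 0.
With k = sqrt(12), the general solution is
    y(x) = A cosh(sqrt(12) x) + B sinh(sqrt(12) x).
Fixed left endpoint y(0) = -3 ⇒ A = -3.
The right endpoint x = 6 is free, so the natural (transversality) condition is ∂L/∂y' |_{x=6} = 0, i.e. y'(6) = 0.
Compute y'(x) = A k sinh(k x) + B k cosh(k x), so
    y'(6) = A k sinh(k·6) + B k cosh(k·6) = 0
    ⇒ B = −A tanh(k·6) = 3 tanh(sqrt(12)·6).
Therefore the extremal is
    y(x) = −3 cosh(sqrt(12) x) + 3 tanh(sqrt(12)·6) sinh(sqrt(12) x).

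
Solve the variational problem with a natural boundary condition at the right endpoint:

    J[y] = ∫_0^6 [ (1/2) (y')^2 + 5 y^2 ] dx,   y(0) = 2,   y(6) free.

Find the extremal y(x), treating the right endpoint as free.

The Lagrangian L = (1/2) (y')^2 + 5 y^2 gives
    ∂L/∂y = 10 y,   ∂L/∂y' = y'.
Euler-Lagrange: y'' − 10 y = 0.
With k = sqrt(10), the general solution is
    y(x) = A cosh(sqrt(10) x) + B sinh(sqrt(10) x).
Fixed left endpoint y(0) = 2 ⇒ A = 2.
The right endpoint x = 6 is free, so the natural (transversality) condition is ∂L/∂y' |_{x=6} = 0, i.e. y'(6) = 0.
Compute y'(x) = A k sinh(k x) + B k cosh(k x), so
    y'(6) = A k sinh(k·6) + B k cosh(k·6) = 0
    ⇒ B = −A tanh(k·6) = − 2 tanh(sqrt(10)·6).
Therefore the extremal is
    y(x) = 2 cosh(sqrt(10) x) − 2 tanh(sqrt(10)·6) sinh(sqrt(10) x).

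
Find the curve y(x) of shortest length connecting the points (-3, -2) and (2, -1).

Arc-length functional: J[y] = ∫ sqrt(1 + (y')^2) dx.
Lagrangian L = sqrt(1 + (y')^2) has no explicit y dependence, so ∂L/∂y = 0 and the Euler-Lagrange equation gives
    d/dx( y' / sqrt(1 + (y')^2) ) = 0  ⇒  y' / sqrt(1 + (y')^2) = const.
Hence y' is constant, so y(x) is affine.
Fitting the endpoints (-3, -2) and (2, -1):
    slope m = ((-1) − (-2)) / (2 − (-3)) = 1/5,
    intercept c = (-2) − m·(-3) = -7/5.
Extremal: y(x) = (1/5) x - 7/5.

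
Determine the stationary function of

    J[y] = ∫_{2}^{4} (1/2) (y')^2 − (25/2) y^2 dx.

The Lagrangian is L = (1/2) (y')^2 − (25/2) y^2.
Compute ∂L/∂y = -25y, ∂L/∂y' = y'.
The Euler-Lagrange equation d/dx(∂L/∂y') − ∂L/∂y = 0 reduces to
    y'' + 25 y = 0.
Its general solution is
    y(x) = A sin(5x) + B cos(5x),
with A, B fixed by the endpoint conditions.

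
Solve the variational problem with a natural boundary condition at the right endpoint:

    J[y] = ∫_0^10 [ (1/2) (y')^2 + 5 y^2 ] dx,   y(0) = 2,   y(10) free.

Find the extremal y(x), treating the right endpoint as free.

The Lagrangian L = (1/2) (y')^2 + 5 y^2 gives
    ∂L/∂y = 10 y,   ∂L/∂y' = y'.
Euler-Lagrange: y'' − 10 y = 0.
With k = sqrt(10), the general solution is
    y(x) = A cosh(sqrt(10) x) + B sinh(sqrt(10) x).
Fixed left endpoint y(0) = 2 ⇒ A = 2.
The right endpoint x = 10 is free, so the natural (transversality) condition is ∂L/∂y' |_{x=10} = 0, i.e. y'(10) = 0.
Compute y'(x) = A k sinh(k x) + B k cosh(k x), so
    y'(10) = A k sinh(k·10) + B k cosh(k·10) = 0
    ⇒ B = −A tanh(k·10) = − 2 tanh(sqrt(10)·10).
Therefore the extremal is
    y(x) = 2 cosh(sqrt(10) x) − 2 tanh(sqrt(10)·10) sinh(sqrt(10) x).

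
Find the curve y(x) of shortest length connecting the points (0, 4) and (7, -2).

Arc-length functional: J[y] = ∫ sqrt(1 + (y')^2) dx.
Lagrangian L = sqrt(1 + (y')^2) has no explicit y dependence, so ∂L/∂y = 0 and the Euler-Lagrange equation gives
    d/dx( y' / sqrt(1 + (y')^2) ) = 0  ⇒  y' / sqrt(1 + (y')^2) = const.
Hence y' is constant, so y(x) is affine.
Fitting the endpoints (0, 4) and (7, -2):
    slope m = ((-2) − 4) / (7 − 0) = -6/7,
    intercept c = 4 − m·0 = 4.
Extremal: y(x) = (-6/7) x + 4.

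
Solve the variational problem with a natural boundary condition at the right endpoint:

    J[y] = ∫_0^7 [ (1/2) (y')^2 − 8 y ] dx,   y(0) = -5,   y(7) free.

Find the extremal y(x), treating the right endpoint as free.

The Lagrangian L = (1/2) (y')^2 − 8 y gives
    ∂L/∂y = −8,   ∂L/∂y' = y'.
Euler-Lagrange: d/dx(y') − (−8) = 0, i.e. y'' + 8 = 0, so
    y(x) = −(8/2) x^2 + C1 x + C2.
Fixed left endpoint y(0) = -5 ⇒ C2 = -5.
The right endpoint x = 7 is free, so the natural (transversality) condition is ∂L/∂y' |_{x=7} = 0, i.e. y'(7) = 0.
Compute y'(x) = −8 x + C1, so y'(7) = −56 + C1 = 0 ⇒ C1 = 56.
Therefore the extremal is
    y(x) = −4 x^2 + 56 x − 5.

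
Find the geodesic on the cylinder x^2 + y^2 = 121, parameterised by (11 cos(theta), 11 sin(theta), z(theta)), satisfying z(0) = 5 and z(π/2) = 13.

Parameterise the cylinder of radius R = 11 as
    r(θ) = (11 cos θ, 11 sin θ, z(θ)).
The arc-length element is
    ds = sqrt(121 + (dz/dθ)^2) dθ,
so the Lagrangian is L = sqrt(121 + z'^2).
L depends on z' only, not on z or θ, so ∂L/∂z = 0 and
    ∂L/∂z' = z' / sqrt(121 + z'^2).
The Euler-Lagrange equation gives
    d/dθ( z' / sqrt(121 + z'^2) ) = 0,
so z' is constant. Integrating once:
    z(θ) = a θ + b,
a helix on the cylinder (a straight line when the cylinder is unrolled). The constants a, b are determined by the endpoint conditions.
With endpoint conditions z(0) = 5 and z(π/2) = 13: from z(0) = b we get b = 5, and a·π/2 + 5 = 13 gives a = 16/π, so
    z(θ) = (16/π) θ + 5.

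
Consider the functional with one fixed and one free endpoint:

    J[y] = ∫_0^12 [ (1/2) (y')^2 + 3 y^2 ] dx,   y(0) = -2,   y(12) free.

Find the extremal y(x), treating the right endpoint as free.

The Lagrangian L = (1/2) (y')^2 + 3 y^2 gives
    ∂L/∂y = 6 y,   ∂L/∂y' = y'.
Euler-Lagrange: y'' − 6 y = 0.
With k = sqrt(6), the general solution is
    y(x) = A cosh(sqrt(6) x) + B sinh(sqrt(6) x).
Fixed left endpoint y(0) = -2 ⇒ A = -2.
The right endpoint x = 12 is free, so the natural (transversality) condition is ∂L/∂y' |_{x=12} = 0, i.e. y'(12) = 0.
Compute y'(x) = A k sinh(k x) + B k cosh(k x), so
    y'(12) = A k sinh(k·12) + B k cosh(k·12) = 0
    ⇒ B = −A tanh(k·12) = 2 tanh(sqrt(6)·12).
Therefore the extremal is
    y(x) = −2 cosh(sqrt(6) x) + 2 tanh(sqrt(6)·12) sinh(sqrt(6) x).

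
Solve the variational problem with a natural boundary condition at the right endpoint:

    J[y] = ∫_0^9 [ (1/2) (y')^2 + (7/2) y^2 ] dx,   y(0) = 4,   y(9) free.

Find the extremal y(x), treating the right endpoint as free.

The Lagrangian L = (1/2) (y')^2 + (7/2) y^2 gives
    ∂L/∂y = 7 y,   ∂L/∂y' = y'.
Euler-Lagrange: y'' − 7 y = 0.
With k = sqrt(7), the general solution is
    y(x) = A cosh(sqrt(7) x) + B sinh(sqrt(7) x).
Fixed left endpoint y(0) = 4 ⇒ A = 4.
The right endpoint x = 9 is free, so the natural (transversality) condition is ∂L/∂y' |_{x=9} = 0, i.e. y'(9) = 0.
Compute y'(x) = A k sinh(k x) + B k cosh(k x), so
    y'(9) = A k sinh(k·9) + B k cosh(k·9) = 0
    ⇒ B = −A tanh(k·9) = − 4 tanh(sqrt(7)·9).
Therefore the extremal is
    y(x) = 4 cosh(sqrt(7) x) − 4 tanh(sqrt(7)·9) sinh(sqrt(7) x).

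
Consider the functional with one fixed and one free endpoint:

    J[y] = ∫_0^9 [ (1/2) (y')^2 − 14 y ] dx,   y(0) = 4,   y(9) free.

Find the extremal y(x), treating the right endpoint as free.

The Lagrangian L = (1/2) (y')^2 − 14 y gives
    ∂L/∂y = −14,   ∂L/∂y' = y'.
Euler-Lagrange: d/dx(y') − (−14) = 0, i.e. y'' + 14 = 0, so
    y(x) = −(14/2) x^2 + C1 x + C2.
Fixed left endpoint y(0) = 4 ⇒ C2 = 4.
The right endpoint x = 9 is free, so the natural (transversality) condition is ∂L/∂y' |_{x=9} = 0, i.e. y'(9) = 0.
Compute y'(x) = −14 x + C1, so y'(9) = −126 + C1 = 0 ⇒ C1 = 126.
Therefore the extremal is
    y(x) = −7 x^2 + 126 x + 4.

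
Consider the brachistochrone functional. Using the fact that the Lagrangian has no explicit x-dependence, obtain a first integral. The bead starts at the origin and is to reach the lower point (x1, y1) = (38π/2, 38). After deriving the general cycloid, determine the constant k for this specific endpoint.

The Lagrangian L = sqrt((1 + y'^2) / y) has no explicit x dependence, so the Beltrami identity applies:
    L − y' ∂L/∂y' = C.
Compute ∂L/∂y' = y' / sqrt(y (1 + y'^2)).
Substitute:
    sqrt((1 + y'^2)/y) − y'·y' / sqrt(y (1 + y'^2))
    = (1 + y'^2) / sqrt(y (1 + y'^2)) − y'^2 / sqrt(y (1 + y'^2))
    = 1 / sqrt(y (1 + y'^2)) = C.
Squaring and rearranging gives the first integral
    y (1 + y'^2) = 1/C^2 =: k   (constant).
Solving this first-order ODE by the substitution
    y = (k/2)(1 − cos θ)
yields the cycloid parameterisation
    x(θ) = (k/2)(θ − sin θ),   y(θ) = (k/2)(1 − cos θ).
The constant k is fixed by the endpoint condition.
Now fit the given lower endpoint (x1, y1) = (38π/2, 38). At the bottom of the first arch (θ = π), the parametric equations give
    y(π) = (k/2)(1 − cos π) = k,
    x(π) = (k/2)(π − sin π) = kπ/2.
Matching y(π) = 38 gives k = 38, consistent with x(π) = 38π/2. Therefore the specific cycloid is
    x(θ) = (38/2)(θ − sin θ),   y(θ) = (38/2)(1 − cos θ).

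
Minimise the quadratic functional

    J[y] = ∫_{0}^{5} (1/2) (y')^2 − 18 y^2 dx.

The Lagrangian is L = (1/2) (y')^2 − 18 y^2.
Compute ∂L/∂y = -36y, ∂L/∂y' = y'.
The Euler-Lagrange equation d/dx(∂L/∂y') − ∂L/∂y = 0 reduces to
    y'' + 36 y = 0.
Its general solution is
    y(x) = A sin(6x) + B cos(6x),
with A, B fixed by the endpoint conditions.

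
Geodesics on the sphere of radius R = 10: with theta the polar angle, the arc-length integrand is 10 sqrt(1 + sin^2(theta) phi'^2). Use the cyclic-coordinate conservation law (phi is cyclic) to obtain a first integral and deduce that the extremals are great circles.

On the sphere of radius R = 10 with spherical coordinates (θ, φ), the induced metric is
    ds^2 = 100(dθ^2 + sin^2(θ) dφ^2).
Parameterise by θ; the arc-length functional is
    J[φ] = ∫ 10 sqrt(1 + sin^2(θ) (dφ/dθ)^2) dθ,
so L = 10 sqrt(1 + sin^2(θ) φ'^2). Compute
    ∂L/∂φ = 0  (L has no explicit φ dependence),
    ∂L/∂φ' = 10 sin^2(θ) φ' / sqrt(1 + sin^2(θ) φ'^2).
Since ∂L/∂φ = 0, the Euler-Lagrange equation
    d/dθ(∂L/∂φ') − ∂L/∂φ = 0
reduces to d/dθ(∂L/∂φ') = 0, i.e. the momentum conjugate to φ is conserved:
    10 sin^2(θ) φ' / sqrt(1 + sin^2(θ) φ'^2) = C.
The overall factor of 10 is constant, so dividing through gives Clairaut's relation sin^2(θ) φ' / sqrt(1 + sin^2(θ) φ'^2) = C' (with C' = C/10). Solving for φ' and integrating gives the great-circle family
    cot(θ) = A cos(φ − φ_0),
i.e. the intersection of the sphere with a plane through the origin. The two constants A and φ_0 (equivalently C and one phase) are fixed by the two endpoint conditions.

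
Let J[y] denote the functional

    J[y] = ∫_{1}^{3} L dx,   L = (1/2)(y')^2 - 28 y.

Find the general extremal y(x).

The Lagrangian is L = (1/2)(y')^2 - 28 y.
∂L/∂y = -28.
∂L/∂y' = y'.
The Euler-Lagrange equation d/dx(∂L/∂y') − ∂L/∂y = 0 becomes:
    y'' + 28 = 0
General solution: y(x) = -14 x^2 + A x + B, where A and B are arbitrary constants fixed by the endpoint conditions.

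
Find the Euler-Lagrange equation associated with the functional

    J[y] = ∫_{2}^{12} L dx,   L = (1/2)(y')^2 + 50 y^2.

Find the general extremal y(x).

The Lagrangian is L = (1/2)(y')^2 + 50 y^2.
∂L/∂y = 100y.
∂L/∂y' = y'.
The Euler-Lagrange equation d/dx(∂L/∂y') − ∂L/∂y = 0 becomes:
    y'' - 100 y = 0
General solution: y(x) = A e^(10x) + B e^(-10x), where A and B are arbitrary constants fixed by the endpoint conditions.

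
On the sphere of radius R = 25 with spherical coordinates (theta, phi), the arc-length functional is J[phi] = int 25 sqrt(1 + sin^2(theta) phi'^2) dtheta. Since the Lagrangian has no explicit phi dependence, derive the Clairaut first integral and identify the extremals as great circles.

On the sphere of radius R = 25 with spherical coordinates (θ, φ), the induced metric is
    ds^2 = 625(dθ^2 + sin^2(θ) dφ^2).
Parameterise by θ; the arc-length functional is
    J[φ] = ∫ 25 sqrt(1 + sin^2(θ) (dφ/dθ)^2) dθ,
so L = 25 sqrt(1 + sin^2(θ) φ'^2). Compute
    ∂L/∂φ = 0  (L has no explicit φ dependence),
    ∂L/∂φ' = 25 sin^2(θ) φ' / sqrt(1 + sin^2(θ) φ'^2).
Since ∂L/∂φ = 0, the Euler-Lagrange equation
    d/dθ(∂L/∂φ') − ∂L/∂φ = 0
reduces to d/dθ(∂L/∂φ') = 0, i.e. the momentum conjugate to φ is conserved:
    25 sin^2(θ) φ' / sqrt(1 + sin^2(θ) φ'^2) = C.
The overall factor of 25 is constant, so dividing through gives Clairaut's relation sin^2(θ) φ' / sqrt(1 + sin^2(θ) φ'^2) = C' (with C' = C/25). Solving for φ' and integrating gives the great-circle family
    cot(θ) = A cos(φ − φ_0),
i.e. the intersection of the sphere with a plane through the origin. The two constants A and φ_0 (equivalently C and one phase) are fixed by the two endpoint conditions.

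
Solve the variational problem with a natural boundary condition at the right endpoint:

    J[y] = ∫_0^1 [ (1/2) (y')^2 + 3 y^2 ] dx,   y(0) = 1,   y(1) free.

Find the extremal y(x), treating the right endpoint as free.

The Lagrangian L = (1/2) (y')^2 + 3 y^2 gives
    ∂L/∂y = 6 y,   ∂L/∂y' = y'.
Euler-Lagrange: y'' − 6 y = 0.
With k = sqrt(6), the general solution is
    y(x) = A cosh(sqrt(6) x) + B sinh(sqrt(6) x).
Fixed left endpoint y(0) = 1 ⇒ A = 1.
The right endpoint x = 1 is free, so the natural (transversality) condition is ∂L/∂y' |_{x=1} = 0, i.e. y'(1) = 0.
Compute y'(x) = A k sinh(k x) + B k cosh(k x), so
    y'(1) = A k sinh(k·1) + B k cosh(k·1) = 0
    ⇒ B = −A tanh(k·1) = − tanh(sqrt(6)·1).
Therefore the extremal is
    y(x) = cosh(sqrt(6) x) − tanh(sqrt(6)·1) sinh(sqrt(6) x).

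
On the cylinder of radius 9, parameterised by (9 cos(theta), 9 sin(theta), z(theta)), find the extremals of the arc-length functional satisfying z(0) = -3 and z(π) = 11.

Parameterise the cylinder of radius R = 9 as
    r(θ) = (9 cos θ, 9 sin θ, z(θ)).
The arc-length element is
    ds = sqrt(81 + (dz/dθ)^2) dθ,
so the Lagrangian is L = sqrt(81 + z'^2).
L depends on z' only, not on z or θ, so ∂L/∂z = 0 and
    ∂L/∂z' = z' / sqrt(81 + z'^2).
The Euler-Lagrange equation gives
    d/dθ( z' / sqrt(81 + z'^2) ) = 0,
so z' is constant. Integrating once:
    z(θ) = a θ + b,
a helix on the cylinder (a straight line when the cylinder is unrolled). The constants a, b are determined by the endpoint conditions.
With endpoint conditions z(0) = -3 and z(π) = 11: from z(0) = b we get b = -3, and a·π + -3 = 11 gives a = 14/π, so
    z(θ) = (14/π) θ − 3.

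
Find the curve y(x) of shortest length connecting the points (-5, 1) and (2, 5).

Arc-length functional: J[y] = ∫ sqrt(1 + (y')^2) dx.
Lagrangian L = sqrt(1 + (y')^2) has no explicit y dependence, so ∂L/∂y = 0 and the Euler-Lagrange equation gives
    d/dx( y' / sqrt(1 + (y')^2) ) = 0  ⇒  y' / sqrt(1 + (y')^2) = const.
Hence y' is constant, so y(x) is affine.
Fitting the endpoints (-5, 1) and (2, 5):
    slope m = (5 − 1) / (2 − (-5)) = 4/7,
    intercept c = 1 − m·(-5) = 27/7.
Extremal: y(x) = (4/7) x + 27/7.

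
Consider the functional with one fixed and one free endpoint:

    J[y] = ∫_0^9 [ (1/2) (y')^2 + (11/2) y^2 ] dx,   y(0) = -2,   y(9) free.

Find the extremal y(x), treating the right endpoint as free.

The Lagrangian L = (1/2) (y')^2 + (11/2) y^2 gives
    ∂L/∂y = 11 y,   ∂L/∂y' = y'.
Euler-Lagrange: y'' − 11 y = 0.
With k = sqrt(11), the general solution is
    y(x) = A cosh(sqrt(11) x) + B sinh(sqrt(11) x).
Fixed left endpoint y(0) = -2 ⇒ A = -2.
The right endpoint x = 9 is free, so the natural (transversality) condition is ∂L/∂y' |_{x=9} = 0, i.e. y'(9) = 0.
Compute y'(x) = A k sinh(k x) + B k cosh(k x), so
    y'(9) = A k sinh(k·9) + B k cosh(k·9) = 0
    ⇒ B = −A tanh(k·9) = 2 tanh(sqrt(11)·9).
Therefore the extremal is
    y(x) = −2 cosh(sqrt(11) x) + 2 tanh(sqrt(11)·9) sinh(sqrt(11) x).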